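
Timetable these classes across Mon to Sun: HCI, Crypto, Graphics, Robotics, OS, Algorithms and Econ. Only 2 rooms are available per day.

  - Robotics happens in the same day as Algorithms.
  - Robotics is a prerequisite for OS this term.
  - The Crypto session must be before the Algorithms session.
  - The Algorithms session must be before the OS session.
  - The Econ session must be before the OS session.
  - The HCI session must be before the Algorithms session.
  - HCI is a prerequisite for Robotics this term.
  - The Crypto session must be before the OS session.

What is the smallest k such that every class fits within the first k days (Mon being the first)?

The precedence chain requires at least 3 distinct days.
With at most 2 per day and 7 classes, at least 4 days are needed.
4 works (last occupied day: Thu): for example Graphics in Wed; HCI in Mon; Algorithms in Tue; Econ in Wed; Robotics in Tue; Crypto in Mon; OS in Thu.

4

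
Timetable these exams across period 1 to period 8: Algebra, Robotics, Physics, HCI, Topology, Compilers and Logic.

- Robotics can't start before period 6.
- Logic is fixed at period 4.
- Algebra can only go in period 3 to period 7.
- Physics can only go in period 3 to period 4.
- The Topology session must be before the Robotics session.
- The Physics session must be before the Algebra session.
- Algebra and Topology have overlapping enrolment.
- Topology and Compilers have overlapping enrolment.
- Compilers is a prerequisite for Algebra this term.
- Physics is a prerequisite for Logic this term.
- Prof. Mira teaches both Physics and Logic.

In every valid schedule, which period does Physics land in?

period 3

Physics's window is period 3–period 4.
Logic is fixed at period 4, and Physics can't share a period with Logic.
So Physics must be period 3.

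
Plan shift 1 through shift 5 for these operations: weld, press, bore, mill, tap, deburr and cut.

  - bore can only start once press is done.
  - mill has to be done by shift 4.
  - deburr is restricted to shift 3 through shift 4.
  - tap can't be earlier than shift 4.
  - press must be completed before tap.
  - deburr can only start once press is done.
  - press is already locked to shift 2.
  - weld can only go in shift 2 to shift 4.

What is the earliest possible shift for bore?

shift 3

Precedence pushes bore to at least shift 3.
bore at shift 3 is achievable: tap -> shift 4; weld -> shift 2; deburr -> shift 3; mill -> shift 1; press -> shift 2; cut -> shift 1; bore -> shift 3.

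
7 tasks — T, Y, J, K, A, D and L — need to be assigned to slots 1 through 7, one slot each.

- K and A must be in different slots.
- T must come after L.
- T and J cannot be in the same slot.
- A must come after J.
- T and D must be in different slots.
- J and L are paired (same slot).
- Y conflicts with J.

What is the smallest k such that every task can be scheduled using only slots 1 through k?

2 slots

The precedence chain requires at least 2 distinct slots.
2 works (last occupied slot: 2): for example K in 1; Y in 2; L in 1; J in 1; T in 2; D in 1; A in 2.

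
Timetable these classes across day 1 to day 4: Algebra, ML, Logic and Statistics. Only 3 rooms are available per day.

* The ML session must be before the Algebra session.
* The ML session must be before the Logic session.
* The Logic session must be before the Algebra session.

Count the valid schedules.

16

Splitting on Algebra: it can be day 3 (4), day 4 (12). Listing each branch's schedules as (ML, Logic, Statistics) by day number:
Algebra=day 3: (1,2,1) (1,2,2) (1,2,3) (1,2,4) — 4.
Algebra=day 4: (1,2,1) (1,2,2) (1,2,3) (1,2,4) (1,3,1) (1,3,2) (1,3,3) (1,3,4) (2,3,1) (2,3,2) (2,3,3) (2,3,4) — 12.
Summing: 4 + 12 = 16.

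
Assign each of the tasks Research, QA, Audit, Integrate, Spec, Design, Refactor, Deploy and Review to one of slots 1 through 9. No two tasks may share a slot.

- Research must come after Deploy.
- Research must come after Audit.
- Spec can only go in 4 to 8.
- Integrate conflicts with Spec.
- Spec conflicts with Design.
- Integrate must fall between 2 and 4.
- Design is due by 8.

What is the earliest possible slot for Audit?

Downstream work caps Audit at 8.
Audit at 1 is achievable: Refactor -> 8; Deploy -> 5; Audit -> 1; Design -> 3; Integrate -> 2; Research -> 6; Review -> 9; Spec -> 4; QA -> 7.

1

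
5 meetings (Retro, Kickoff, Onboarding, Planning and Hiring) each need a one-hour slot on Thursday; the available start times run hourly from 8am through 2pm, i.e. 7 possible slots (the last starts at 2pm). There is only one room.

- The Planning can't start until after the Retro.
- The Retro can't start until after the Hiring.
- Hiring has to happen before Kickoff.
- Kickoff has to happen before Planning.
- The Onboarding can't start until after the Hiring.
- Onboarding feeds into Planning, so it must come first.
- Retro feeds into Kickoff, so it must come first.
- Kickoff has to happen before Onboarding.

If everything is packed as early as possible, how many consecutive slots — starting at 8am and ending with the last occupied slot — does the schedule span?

5 slots

The precedence chain requires at least 5 distinct slots.
With at most 1 per slot and 5 meetings, at least 5 slots are needed.
5 works (last occupied slot: 12pm): for example Onboarding in 11am, Hiring in 8am, Planning in 12pm, Retro in 9am, Kickoff in 10am.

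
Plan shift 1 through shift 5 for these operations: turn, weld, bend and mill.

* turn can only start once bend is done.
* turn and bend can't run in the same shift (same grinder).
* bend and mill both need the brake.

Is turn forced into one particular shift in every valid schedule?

turn can be shift 2 (e.g. turn in shift 2; mill in shift 2; weld in shift 1; bend in shift 1) or shift 3 (e.g. mill=shift 2; weld=shift 1; turn=shift 3; bend=shift 1).

No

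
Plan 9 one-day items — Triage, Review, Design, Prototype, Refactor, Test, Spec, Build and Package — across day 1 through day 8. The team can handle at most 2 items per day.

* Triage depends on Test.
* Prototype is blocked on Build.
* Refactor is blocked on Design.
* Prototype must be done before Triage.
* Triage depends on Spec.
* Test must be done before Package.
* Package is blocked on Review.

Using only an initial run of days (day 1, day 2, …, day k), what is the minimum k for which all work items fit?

The precedence chain requires at least 3 distinct days.
With at most 2 per day and 9 work items, at least 5 days are needed.
5 works (last occupied day: day 5): for example Spec -> day 2, Refactor -> day 5, Review -> day 3, Test -> day 1, Package -> day 4, Design -> day 4, Build -> day 1, Triage -> day 3, Prototype -> day 2.

5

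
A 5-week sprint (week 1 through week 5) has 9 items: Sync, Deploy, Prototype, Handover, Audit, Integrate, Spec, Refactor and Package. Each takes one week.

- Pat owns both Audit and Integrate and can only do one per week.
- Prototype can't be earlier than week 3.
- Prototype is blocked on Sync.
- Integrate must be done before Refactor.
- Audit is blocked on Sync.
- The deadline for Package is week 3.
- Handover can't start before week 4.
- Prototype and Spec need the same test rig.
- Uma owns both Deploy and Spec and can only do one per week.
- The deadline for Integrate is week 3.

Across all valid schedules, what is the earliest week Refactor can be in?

week 2

Precedence pushes Refactor to at least week 2.
Refactor at week 2 is achievable: Audit in week 2, Sync in week 1, Spec in week 2, Handover in week 4, Integrate in week 1, Refactor in week 2, Deploy in week 1, Package in week 1, Prototype in week 3.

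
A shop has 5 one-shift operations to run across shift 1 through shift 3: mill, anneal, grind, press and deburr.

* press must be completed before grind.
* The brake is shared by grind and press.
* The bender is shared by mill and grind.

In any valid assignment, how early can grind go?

Precedence pushes grind to at least shift 2.
grind at shift 2 is achievable: deburr in shift 1; grind in shift 2; mill in shift 1; anneal in shift 1; press in shift 1.

shift 2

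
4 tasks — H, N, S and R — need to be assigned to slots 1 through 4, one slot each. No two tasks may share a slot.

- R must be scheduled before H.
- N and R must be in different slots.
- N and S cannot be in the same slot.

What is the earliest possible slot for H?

Precedence pushes H to at least 2.
H at 2 is achievable: R in 1; S in 4; N in 3; H in 2.

2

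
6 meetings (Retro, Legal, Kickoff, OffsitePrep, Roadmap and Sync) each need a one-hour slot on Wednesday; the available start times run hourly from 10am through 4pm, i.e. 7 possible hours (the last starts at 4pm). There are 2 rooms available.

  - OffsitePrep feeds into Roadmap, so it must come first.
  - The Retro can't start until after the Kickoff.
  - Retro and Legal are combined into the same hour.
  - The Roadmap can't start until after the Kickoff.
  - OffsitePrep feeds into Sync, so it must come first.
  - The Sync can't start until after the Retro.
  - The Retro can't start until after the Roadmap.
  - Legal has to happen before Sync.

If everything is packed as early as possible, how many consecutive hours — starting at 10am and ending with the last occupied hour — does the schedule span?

The precedence chain requires at least 4 distinct hours.
With at most 2 per hour and 6 meetings, at least 3 hours are needed.
4 works (last occupied hour: 1pm): for example Retro in 12pm, Kickoff in 10am, OffsitePrep in 10am, Sync in 1pm, Legal in 12pm, Roadmap in 11am.

4 hours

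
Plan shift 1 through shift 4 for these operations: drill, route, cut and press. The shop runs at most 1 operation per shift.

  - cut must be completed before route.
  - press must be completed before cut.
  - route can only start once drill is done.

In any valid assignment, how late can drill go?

Downstream work caps drill at shift 3.
drill at shift 3 is achievable: drill=shift 3, cut=shift 2, route=shift 4, press=shift 1.

shift 3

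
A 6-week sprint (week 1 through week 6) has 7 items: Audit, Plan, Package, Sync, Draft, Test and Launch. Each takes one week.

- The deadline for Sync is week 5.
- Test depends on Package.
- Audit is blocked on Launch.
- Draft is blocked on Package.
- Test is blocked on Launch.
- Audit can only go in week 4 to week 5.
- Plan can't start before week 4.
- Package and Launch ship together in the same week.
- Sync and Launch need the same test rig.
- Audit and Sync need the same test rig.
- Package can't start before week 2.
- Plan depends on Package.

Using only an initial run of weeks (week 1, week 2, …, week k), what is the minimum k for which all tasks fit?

4 weeks

The precedence chain requires at least 2 distinct weeks.
Audit can't be placed before week 4, so the schedule must run through at least week 4.
4 works (last occupied week: week 4): for example Draft=week 3; Sync=week 1; Launch=week 2; Plan=week 4; Audit=week 4; Package=week 2; Test=week 3.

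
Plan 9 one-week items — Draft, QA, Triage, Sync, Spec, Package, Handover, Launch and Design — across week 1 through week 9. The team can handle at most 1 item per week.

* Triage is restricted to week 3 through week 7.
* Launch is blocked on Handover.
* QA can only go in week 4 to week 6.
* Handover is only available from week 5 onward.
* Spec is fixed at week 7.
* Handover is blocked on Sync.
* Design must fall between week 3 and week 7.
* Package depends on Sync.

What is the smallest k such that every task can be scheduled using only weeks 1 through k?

9

The precedence chain requires at least 3 distinct weeks.
With at most 1 per week and 9 tasks, at least 9 weeks are needed.
Spec can't be placed before week 7, so the schedule must run through at least week 7.
9 works (last occupied week: week 9): for example Triage -> week 3, Launch -> week 8, Sync -> week 1, Spec -> week 7, Design -> week 6, QA -> week 4, Draft -> week 9, Handover -> week 5, Package -> week 2.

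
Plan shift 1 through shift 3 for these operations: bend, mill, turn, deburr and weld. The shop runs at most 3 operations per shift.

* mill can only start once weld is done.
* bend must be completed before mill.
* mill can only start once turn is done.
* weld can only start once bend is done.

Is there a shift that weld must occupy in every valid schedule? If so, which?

Precedence pushes weld to at least shift 2; downstream work caps weld at shift 2.
So weld is pinned to shift 2.

shift 2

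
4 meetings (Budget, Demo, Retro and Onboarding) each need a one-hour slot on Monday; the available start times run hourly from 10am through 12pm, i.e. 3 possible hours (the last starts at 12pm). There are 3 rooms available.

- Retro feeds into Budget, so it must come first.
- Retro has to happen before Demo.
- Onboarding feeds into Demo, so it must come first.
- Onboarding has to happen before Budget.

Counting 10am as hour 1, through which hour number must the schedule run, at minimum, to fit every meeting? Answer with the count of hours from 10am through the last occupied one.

The precedence chain requires at least 2 distinct hours.
With at most 3 per hour and 4 meetings, at least 2 hours are needed.
2 works (last occupied hour: 11am): for example Onboarding=10am, Retro=10am, Budget=11am, Demo=11am.

2 hours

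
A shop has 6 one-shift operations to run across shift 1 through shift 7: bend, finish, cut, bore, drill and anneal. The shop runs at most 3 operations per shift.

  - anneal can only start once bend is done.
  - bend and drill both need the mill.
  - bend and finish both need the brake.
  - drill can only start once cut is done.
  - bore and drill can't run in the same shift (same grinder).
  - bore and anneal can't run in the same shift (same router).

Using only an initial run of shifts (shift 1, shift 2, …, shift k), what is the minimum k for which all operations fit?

2

The precedence chain requires at least 2 distinct shifts.
With at most 3 per shift and 6 operations, at least 2 shifts are needed.
2 works (last occupied shift: shift 2): for example finish -> shift 2; drill -> shift 2; bore -> shift 1; anneal -> shift 2; bend -> shift 1; cut -> shift 1.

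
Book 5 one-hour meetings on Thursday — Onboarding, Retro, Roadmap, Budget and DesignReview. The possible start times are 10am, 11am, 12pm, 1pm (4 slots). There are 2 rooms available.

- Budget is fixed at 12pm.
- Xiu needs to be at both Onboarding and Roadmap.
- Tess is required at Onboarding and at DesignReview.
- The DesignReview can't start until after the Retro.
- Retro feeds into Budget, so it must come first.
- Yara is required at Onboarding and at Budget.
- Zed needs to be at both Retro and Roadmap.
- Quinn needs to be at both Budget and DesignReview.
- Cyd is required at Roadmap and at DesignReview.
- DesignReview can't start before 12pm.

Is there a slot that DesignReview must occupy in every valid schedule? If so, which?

1pm

DesignReview's window is 12pm–1pm.
Budget is fixed at 12pm, and DesignReview can't share a slot with Budget.
So DesignReview must be 1pm.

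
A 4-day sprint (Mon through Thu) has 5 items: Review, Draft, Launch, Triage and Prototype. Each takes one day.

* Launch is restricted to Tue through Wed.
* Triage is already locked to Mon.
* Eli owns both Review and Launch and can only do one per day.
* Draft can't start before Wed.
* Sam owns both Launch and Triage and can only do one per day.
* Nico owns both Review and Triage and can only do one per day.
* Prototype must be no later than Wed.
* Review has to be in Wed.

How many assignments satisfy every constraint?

6

Splitting on Draft: it can be Wed (3), Thu (3). Listing each branch's schedules as (Review, Launch, Triage, Prototype):
Draft=Wed: (Wed,Tue,Mon,Mon) (Wed,Tue,Mon,Tue) (Wed,Tue,Mon,Wed) — 3.
Draft=Thu: (Wed,Tue,Mon,Mon) (Wed,Tue,Mon,Tue) (Wed,Tue,Mon,Wed) — 3.
Summing: 3 + 3 = 6.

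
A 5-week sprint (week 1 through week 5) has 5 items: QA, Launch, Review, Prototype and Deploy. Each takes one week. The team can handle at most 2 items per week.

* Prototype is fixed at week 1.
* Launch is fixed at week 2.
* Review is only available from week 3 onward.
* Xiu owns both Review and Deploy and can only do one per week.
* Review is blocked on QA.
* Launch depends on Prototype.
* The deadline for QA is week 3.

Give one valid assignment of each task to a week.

Review=week 3, Launch=week 2, Prototype=week 1, Deploy=week 2, QA=week 1

Checking: QA(week 1) before Review(week 3); Prototype(week 1) before Launch(week 2); Review(week 3) != Deploy(week 2); Review=week 3 in [week 3,week 5]; QA=week 1 in [week 1,week 3]; Launch=week 2 in [week 2,week 2]; Prototype=week 1 in [week 1,week 1]; max 2 per week (cap 2).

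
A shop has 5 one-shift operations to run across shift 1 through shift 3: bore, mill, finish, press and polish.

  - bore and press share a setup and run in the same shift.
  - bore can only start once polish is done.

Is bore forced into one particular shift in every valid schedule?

bore can be shift 2 (e.g. finish=shift 1; polish=shift 1; press=shift 2; mill=shift 1; bore=shift 2) or shift 3 (e.g. mill=shift 1, polish=shift 1, bore=shift 3, finish=shift 1, press=shift 3).

No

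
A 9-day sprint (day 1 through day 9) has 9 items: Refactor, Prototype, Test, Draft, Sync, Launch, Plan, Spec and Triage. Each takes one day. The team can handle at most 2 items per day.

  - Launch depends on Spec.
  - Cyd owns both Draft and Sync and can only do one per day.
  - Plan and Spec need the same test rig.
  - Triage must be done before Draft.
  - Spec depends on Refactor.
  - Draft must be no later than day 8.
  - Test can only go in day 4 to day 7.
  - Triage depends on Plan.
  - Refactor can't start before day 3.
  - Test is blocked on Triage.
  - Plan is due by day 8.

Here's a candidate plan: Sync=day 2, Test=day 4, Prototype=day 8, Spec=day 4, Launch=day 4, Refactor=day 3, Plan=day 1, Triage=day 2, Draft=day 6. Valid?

No. The team can handle at most 2 items per day is not satisfied.

The team can handle at most 2 items per day — violated.
Cyd owns both Draft and Sync and can only do one per day — holds.
Spec depends on Refactor — holds.
Draft must be no later than day 8 — holds.
Plan and Spec need the same test rig — holds.
Test can only go in day 4 to day 7 — holds.
Triage depends on Plan — holds.
Triage must be done before Draft — holds.
Plan is due by day 8 — holds.
Refactor can't start before day 3 — holds.
Test is blocked on Triage — holds.
Launch depends on Spec — violated.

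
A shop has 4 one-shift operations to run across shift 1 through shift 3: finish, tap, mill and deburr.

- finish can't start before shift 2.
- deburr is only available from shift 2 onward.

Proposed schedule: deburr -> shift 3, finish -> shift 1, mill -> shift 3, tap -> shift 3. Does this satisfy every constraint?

Invalid. finish can't start before shift 2.

deburr is only available from shift 2 onward — holds.
finish can't start before shift 2 — violated.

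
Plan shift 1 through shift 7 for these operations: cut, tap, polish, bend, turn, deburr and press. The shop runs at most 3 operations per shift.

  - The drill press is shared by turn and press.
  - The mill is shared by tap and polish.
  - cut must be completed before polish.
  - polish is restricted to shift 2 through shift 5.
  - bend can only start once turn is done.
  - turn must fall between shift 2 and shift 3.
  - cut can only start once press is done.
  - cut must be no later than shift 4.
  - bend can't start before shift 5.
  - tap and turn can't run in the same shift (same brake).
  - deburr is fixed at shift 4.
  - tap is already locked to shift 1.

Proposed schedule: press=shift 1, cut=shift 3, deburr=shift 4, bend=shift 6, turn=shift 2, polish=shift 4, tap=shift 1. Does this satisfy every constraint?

The drill press is shared by turn and press — holds.
cut must be completed before polish — holds.
The mill is shared by tap and polish — holds.
deburr is fixed at shift 4 — holds.
turn must fall between shift 2 and shift 3 — holds.
tap and turn can't run in the same shift (same brake) — holds.
tap is already locked to shift 1 — holds.
The shop runs at most 3 operations per shift — holds.
cut can only start once press is done — holds.
bend can't start before shift 5 — holds.
bend can only start once turn is done — holds.
polish is restricted to shift 2 through shift 5 — holds.
cut must be no later than shift 4 — holds.

Yes, all constraints hold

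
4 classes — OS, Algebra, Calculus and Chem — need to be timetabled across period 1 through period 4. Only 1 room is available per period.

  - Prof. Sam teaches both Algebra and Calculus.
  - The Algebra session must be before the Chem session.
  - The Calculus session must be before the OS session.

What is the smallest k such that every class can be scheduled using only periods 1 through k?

The precedence chain requires at least 2 distinct periods.
With at most 1 per period and 4 classes, at least 4 periods are needed.
4 works (last occupied period: period 4): for example Chem -> period 4, Algebra -> period 3, OS -> period 2, Calculus -> period 1.

4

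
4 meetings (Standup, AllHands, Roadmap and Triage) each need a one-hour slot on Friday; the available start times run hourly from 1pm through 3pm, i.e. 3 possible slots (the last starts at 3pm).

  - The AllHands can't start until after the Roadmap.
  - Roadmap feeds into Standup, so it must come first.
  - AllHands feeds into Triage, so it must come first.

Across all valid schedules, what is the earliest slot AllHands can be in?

2pm

Precedence pushes AllHands to at least 2pm; downstream work caps AllHands at 2pm.
AllHands at 2pm is achievable: Triage=3pm; Roadmap=1pm; AllHands=2pm; Standup=2pm.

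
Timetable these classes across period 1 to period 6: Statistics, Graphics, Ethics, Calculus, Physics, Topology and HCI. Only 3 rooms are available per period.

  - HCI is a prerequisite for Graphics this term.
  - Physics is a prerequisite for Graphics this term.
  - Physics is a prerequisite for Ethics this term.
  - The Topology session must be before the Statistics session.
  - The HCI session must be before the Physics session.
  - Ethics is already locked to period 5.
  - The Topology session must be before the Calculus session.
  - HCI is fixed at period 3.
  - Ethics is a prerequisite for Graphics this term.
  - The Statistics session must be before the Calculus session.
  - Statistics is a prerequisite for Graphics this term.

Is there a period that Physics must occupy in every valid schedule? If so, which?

HCI is fixed at period 3 and must come before Physics, so Physics is at least period 4.
Ethics is fixed at period 5 and must come after Physics, so Physics is at most period 4.
So Physics must be period 4.

period 4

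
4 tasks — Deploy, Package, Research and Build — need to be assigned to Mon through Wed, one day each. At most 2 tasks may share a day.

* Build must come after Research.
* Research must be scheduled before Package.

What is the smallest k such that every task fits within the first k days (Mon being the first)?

The precedence chain requires at least 2 distinct days.
With at most 2 per day and 4 tasks, at least 2 days are needed.
2 works (last occupied day: Tue): for example Build=Tue; Deploy=Mon; Research=Mon; Package=Tue.

2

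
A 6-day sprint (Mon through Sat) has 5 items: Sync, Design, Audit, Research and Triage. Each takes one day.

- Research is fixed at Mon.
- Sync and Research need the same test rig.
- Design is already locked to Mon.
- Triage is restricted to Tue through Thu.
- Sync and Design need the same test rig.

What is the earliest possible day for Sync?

Tue

Sync at Tue is achievable: Sync -> Tue; Triage -> Tue; Research -> Mon; Design -> Mon; Audit -> Mon.
Nothing earlier works — the conflict constraints rule out every day before Tue.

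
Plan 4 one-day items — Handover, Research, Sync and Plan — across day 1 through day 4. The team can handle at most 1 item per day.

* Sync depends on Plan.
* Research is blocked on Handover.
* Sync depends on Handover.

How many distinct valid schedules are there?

Splitting on Handover: it can be day 1 (3), day 2 (2). Listing each branch's schedules as (Research, Sync, Plan) by day number:
Handover=day 1: (2,4,3) (3,4,2) (4,3,2) — 3.
Handover=day 2: (3,4,1) (4,3,1) — 2.
Summing: 3 + 2 = 5.

5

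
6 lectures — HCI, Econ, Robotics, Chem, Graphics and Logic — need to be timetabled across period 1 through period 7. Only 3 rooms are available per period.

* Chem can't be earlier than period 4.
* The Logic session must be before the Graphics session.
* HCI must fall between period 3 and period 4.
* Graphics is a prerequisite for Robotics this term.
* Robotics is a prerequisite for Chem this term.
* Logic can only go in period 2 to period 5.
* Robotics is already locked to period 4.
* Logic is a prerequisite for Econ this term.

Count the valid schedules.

Splitting on HCI: it can be period 3 (15), period 4 (15). Listing each branch's schedules as (Econ, Robotics, Chem, Graphics, Logic) by period number:
HCI=period 3: (3,4,5,3,2) (3,4,6,3,2) (3,4,7,3,2) (4,4,5,3,2) (4,4,6,3,2) (4,4,7,3,2) (5,4,5,3,2) (5,4,6,3,2) (5,4,7,3,2) (6,4,5,3,2) (6,4,6,3,2) (6,4,7,3,2) (7,4,5,3,2) (7,4,6,3,2) (7,4,7,3,2) — 15.
HCI=period 4: (3,4,5,3,2) (3,4,6,3,2) (3,4,7,3,2) (4,4,5,3,2) (4,4,6,3,2) (4,4,7,3,2) (5,4,5,3,2) (5,4,6,3,2) (5,4,7,3,2) (6,4,5,3,2) (6,4,6,3,2) (6,4,7,3,2) (7,4,5,3,2) (7,4,6,3,2) (7,4,7,3,2) — 15.
Summing: 15 + 15 = 30.

30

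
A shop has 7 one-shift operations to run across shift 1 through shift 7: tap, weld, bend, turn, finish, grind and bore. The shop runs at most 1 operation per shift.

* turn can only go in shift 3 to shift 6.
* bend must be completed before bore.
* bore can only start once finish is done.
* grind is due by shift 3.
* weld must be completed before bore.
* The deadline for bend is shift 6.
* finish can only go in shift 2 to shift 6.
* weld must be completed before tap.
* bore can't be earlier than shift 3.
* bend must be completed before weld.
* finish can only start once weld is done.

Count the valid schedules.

33

Splitting on tap: it can be shift 4 (6), shift 5 (8), shift 6 (8), shift 7 (11). Listing each branch's schedules as (weld, bend, turn, finish, grind, bore) by shift number:
tap=shift 4: (2,1,5,6,3,7) (2,1,6,5,3,7) (3,1,5,6,2,7) (3,1,6,5,2,7) (3,2,5,6,1,7) (3,2,6,5,1,7) — 6.
tap=shift 5: (2,1,4,6,3,7) (2,1,6,4,3,7) (3,1,4,6,2,7) (3,1,6,4,2,7) (3,2,4,6,1,7) (3,2,6,4,1,7) (4,1,3,6,2,7) (4,2,3,6,1,7) — 8.
tap=shift 6: (2,1,4,5,3,7) (2,1,5,4,3,7) (3,1,4,5,2,7) (3,1,5,4,2,7) (3,2,4,5,1,7) (3,2,5,4,1,7) (4,1,3,5,2,7) (4,2,3,5,1,7) — 8.
tap=shift 7: (2,1,4,5,3,6) (2,1,5,4,3,6) (2,1,6,4,3,5) (3,1,4,5,2,6) (3,1,5,4,2,6) (3,1,6,4,2,5) (3,2,4,5,1,6) (3,2,5,4,1,6) (3,2,6,4,1,5) (4,1,3,5,2,6) (4,2,3,5,1,6) — 11.
Summing: 6 + 8 + 8 + 11 = 33.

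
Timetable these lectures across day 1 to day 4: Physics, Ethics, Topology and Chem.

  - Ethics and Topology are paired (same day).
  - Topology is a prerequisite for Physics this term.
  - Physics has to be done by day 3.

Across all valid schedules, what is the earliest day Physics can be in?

day 2

Precedence pushes Physics to at least day 2; Physics's own window allows nothing later than day 3.
Physics at day 2 is achievable: Ethics -> day 1; Chem -> day 1; Physics -> day 2; Topology -> day 1.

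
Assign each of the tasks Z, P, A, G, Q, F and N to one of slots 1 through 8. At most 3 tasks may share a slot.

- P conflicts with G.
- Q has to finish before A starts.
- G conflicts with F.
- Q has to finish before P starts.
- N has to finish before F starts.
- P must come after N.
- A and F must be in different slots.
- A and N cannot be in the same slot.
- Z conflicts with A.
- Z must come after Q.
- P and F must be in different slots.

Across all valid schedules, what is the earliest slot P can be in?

Precedence pushes P to at least 2.
P at 2 is achievable: Z=2, P=2, F=4, N=1, Q=1, A=3, G=1.

2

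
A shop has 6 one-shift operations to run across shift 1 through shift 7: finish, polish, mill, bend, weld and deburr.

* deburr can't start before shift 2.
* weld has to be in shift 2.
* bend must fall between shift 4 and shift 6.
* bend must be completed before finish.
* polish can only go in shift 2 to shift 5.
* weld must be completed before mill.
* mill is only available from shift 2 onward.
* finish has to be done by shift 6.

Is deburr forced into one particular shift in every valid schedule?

deburr can be shift 2 (e.g. weld in shift 2, finish in shift 5, polish in shift 2, mill in shift 3, deburr in shift 2, bend in shift 4) or shift 3 (e.g. weld=shift 2, bend=shift 4, mill=shift 3, deburr=shift 3, finish=shift 5, polish=shift 2).

No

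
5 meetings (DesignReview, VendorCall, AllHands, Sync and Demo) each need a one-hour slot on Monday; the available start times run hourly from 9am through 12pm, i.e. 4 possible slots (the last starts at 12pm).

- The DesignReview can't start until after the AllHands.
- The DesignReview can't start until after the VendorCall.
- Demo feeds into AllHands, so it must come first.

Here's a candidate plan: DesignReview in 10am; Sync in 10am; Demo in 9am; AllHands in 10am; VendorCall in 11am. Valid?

The DesignReview can't start until after the AllHands — violated.
Demo feeds into AllHands, so it must come first — holds.
The DesignReview can't start until after the VendorCall — violated.

No — it violates: The DesignReview can't start until after the VendorCall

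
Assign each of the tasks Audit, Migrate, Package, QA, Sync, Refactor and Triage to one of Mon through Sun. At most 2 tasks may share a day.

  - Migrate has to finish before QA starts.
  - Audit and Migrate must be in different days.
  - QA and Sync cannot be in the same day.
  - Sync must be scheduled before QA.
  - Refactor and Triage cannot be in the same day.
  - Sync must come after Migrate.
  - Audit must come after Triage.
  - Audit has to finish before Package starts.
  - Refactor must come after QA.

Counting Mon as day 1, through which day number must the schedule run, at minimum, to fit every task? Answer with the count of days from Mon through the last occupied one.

4 days

The precedence chain requires at least 4 distinct days.
With at most 2 per day and 7 tasks, at least 4 days are needed.
4 works (last occupied day: Thu): for example Package -> Wed; Refactor -> Thu; Sync -> Tue; Triage -> Mon; Migrate -> Mon; Audit -> Tue; QA -> Wed.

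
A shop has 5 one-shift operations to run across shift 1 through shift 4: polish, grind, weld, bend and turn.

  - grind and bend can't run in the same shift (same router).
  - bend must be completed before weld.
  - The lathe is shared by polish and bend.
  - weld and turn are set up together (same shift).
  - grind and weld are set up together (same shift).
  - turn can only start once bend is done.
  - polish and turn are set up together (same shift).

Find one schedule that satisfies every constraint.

weld in shift 2; grind in shift 2; polish in shift 2; turn in shift 2; bend in shift 1

Checking: bend(shift 1) before weld(shift 2); bend(shift 1) before turn(shift 2); polish(shift 2) != bend(shift 1); grind(shift 2) != bend(shift 1); grind = weld = shift 2; weld = turn = shift 2; polish = turn = shift 2.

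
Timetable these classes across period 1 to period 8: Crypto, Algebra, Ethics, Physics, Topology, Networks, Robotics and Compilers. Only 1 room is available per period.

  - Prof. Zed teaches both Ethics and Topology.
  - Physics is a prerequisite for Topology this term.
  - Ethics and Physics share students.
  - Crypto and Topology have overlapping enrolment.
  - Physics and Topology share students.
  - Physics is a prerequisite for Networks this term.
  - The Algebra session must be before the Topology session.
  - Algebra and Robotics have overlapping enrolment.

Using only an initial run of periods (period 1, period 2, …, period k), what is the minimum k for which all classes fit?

8

The precedence chain requires at least 2 distinct periods.
With at most 1 per period and 8 classes, at least 8 periods are needed.
8 works (last occupied period: period 8): for example Compilers in period 8; Networks in period 4; Crypto in period 5; Ethics in period 6; Robotics in period 7; Topology in period 3; Physics in period 1; Algebra in period 2.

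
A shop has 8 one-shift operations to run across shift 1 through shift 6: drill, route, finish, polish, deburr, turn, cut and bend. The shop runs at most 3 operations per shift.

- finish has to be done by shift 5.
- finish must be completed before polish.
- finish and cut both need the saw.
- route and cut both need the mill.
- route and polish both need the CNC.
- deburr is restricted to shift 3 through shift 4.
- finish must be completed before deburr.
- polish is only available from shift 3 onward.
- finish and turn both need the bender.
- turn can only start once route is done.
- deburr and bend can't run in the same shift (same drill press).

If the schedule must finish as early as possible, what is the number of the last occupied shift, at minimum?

shift 3

The precedence chain requires at least 2 distinct shifts.
With at most 3 per shift and 8 operations, at least 3 shifts are needed.
polish can't be placed before shift 3, so the schedule must run through at least shift 3.
3 works (last occupied shift: shift 3): for example route in shift 1, polish in shift 3, bend in shift 2, turn in shift 2, drill in shift 1, finish in shift 1, cut in shift 2, deburr in shift 3.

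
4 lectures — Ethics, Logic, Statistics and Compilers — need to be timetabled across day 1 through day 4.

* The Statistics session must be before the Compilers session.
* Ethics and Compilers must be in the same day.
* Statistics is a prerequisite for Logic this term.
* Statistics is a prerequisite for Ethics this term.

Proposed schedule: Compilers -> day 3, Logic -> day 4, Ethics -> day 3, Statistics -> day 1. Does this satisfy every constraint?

Statistics is a prerequisite for Logic this term — holds.
The Statistics session must be before the Compilers session — holds.
Ethics and Compilers must be in the same day — holds.
Statistics is a prerequisite for Ethics this term — holds.

Valid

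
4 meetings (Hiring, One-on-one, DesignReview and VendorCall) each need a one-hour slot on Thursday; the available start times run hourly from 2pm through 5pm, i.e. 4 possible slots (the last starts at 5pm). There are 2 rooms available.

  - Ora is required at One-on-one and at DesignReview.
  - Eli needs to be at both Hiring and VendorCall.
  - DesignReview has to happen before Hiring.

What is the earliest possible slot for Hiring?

3pm

Precedence pushes Hiring to at least 3pm.
Hiring at 3pm is achievable: Hiring -> 3pm, DesignReview -> 2pm, VendorCall -> 2pm, One-on-one -> 3pm.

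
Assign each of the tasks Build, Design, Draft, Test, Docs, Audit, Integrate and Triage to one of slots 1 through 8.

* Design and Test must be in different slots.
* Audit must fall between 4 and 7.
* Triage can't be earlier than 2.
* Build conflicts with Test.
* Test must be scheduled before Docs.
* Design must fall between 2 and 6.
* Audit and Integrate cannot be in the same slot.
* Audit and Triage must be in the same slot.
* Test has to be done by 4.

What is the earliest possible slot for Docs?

Precedence pushes Docs to at least 2.
Docs at 2 is achievable: Audit in 4; Triage in 4; Test in 1; Docs in 2; Draft in 1; Design in 2; Integrate in 1; Build in 2.

2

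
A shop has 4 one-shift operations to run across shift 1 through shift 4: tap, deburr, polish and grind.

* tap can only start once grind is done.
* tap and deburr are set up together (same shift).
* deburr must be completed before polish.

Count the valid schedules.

4

Enumerating: grind -> shift 1, deburr -> shift 2, tap -> shift 2, polish -> shift 3 | deburr=shift 2, grind=shift 1, tap=shift 2, polish=shift 4 | grind -> shift 1, tap -> shift 3, deburr -> shift 3, polish -> shift 4 | grind in shift 2; deburr in shift 3; tap in shift 3; polish in shift 4.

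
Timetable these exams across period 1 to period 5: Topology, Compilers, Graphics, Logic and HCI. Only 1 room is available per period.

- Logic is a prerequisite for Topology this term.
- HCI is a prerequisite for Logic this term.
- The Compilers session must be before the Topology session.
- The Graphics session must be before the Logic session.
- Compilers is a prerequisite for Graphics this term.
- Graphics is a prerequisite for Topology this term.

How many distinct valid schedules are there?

Enumerating: Graphics -> period 2, HCI -> period 3, Topology -> period 5, Compilers -> period 1, Logic -> period 4 | Graphics -> period 3, HCI -> period 2, Logic -> period 4, Compilers -> period 1, Topology -> period 5 | Logic -> period 4, Compilers -> period 2, HCI -> period 1, Topology -> period 5, Graphics -> period 3.

3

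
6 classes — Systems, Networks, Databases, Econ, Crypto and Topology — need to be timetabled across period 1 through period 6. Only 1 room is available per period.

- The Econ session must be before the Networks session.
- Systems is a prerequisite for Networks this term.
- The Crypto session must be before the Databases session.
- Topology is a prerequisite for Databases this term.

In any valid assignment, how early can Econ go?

Downstream work caps Econ at period 5.
Econ at period 1 is achievable: Networks -> period 3; Systems -> period 2; Crypto -> period 4; Topology -> period 5; Econ -> period 1; Databases -> period 6.

period 1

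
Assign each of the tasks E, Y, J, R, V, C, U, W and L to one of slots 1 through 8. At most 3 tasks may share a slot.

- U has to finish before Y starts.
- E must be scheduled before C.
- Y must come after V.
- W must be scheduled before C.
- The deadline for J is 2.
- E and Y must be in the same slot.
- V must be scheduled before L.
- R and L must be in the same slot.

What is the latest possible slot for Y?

7

Precedence pushes Y to at least 2; Y must be in the same slot as E, which can't be after 7, so Y is at most 7.
Y at 7 is achievable: E in 7, U in 1, C in 8, V in 1, W in 2, L in 2, Y in 7, R in 2, J in 1.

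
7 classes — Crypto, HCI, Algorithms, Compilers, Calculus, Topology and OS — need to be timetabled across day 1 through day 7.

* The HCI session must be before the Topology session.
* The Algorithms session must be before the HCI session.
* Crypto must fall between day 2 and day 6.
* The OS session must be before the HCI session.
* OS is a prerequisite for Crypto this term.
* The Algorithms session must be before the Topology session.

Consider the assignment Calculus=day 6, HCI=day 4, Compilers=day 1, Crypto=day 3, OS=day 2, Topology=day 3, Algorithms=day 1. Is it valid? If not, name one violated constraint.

Invalid. The HCI session must be before the Topology session.

The Algorithms session must be before the HCI session — holds.
The HCI session must be before the Topology session — violated.
OS is a prerequisite for Crypto this term — holds.
Crypto must fall between day 2 and day 6 — holds.
The OS session must be before the HCI session — holds.
The Algorithms session must be before the Topology session — holds.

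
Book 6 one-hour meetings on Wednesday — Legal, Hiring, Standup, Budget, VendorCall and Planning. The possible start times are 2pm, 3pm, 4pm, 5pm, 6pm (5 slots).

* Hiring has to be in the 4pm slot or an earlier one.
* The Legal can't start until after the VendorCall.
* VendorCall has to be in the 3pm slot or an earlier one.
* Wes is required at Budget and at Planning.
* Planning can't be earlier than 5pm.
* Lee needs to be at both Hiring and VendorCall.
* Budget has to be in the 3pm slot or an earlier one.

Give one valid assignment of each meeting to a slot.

Standup in 2pm; Legal in 3pm; Planning in 5pm; VendorCall in 2pm; Budget in 2pm; Hiring in 3pm

Checking: VendorCall(2pm) before Legal(3pm); Budget(2pm) != Planning(5pm); Hiring(3pm) != VendorCall(2pm); Planning=5pm in [5pm,6pm]; VendorCall=2pm in [2pm,3pm]; Hiring=3pm in [2pm,4pm]; Budget=2pm in [2pm,3pm].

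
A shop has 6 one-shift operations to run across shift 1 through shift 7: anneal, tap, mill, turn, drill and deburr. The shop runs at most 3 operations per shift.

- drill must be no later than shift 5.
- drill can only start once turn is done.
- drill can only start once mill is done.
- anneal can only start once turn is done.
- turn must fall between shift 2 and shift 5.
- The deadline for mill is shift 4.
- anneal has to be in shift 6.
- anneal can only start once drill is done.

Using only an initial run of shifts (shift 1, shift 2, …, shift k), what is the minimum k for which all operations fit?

The precedence chain requires at least 3 distinct shifts.
With at most 3 per shift and 6 operations, at least 2 shifts are needed.
anneal can't be placed before shift 6, so the schedule must run through at least shift 6.
6 works (last occupied shift: shift 6): for example mill in shift 1, turn in shift 2, anneal in shift 6, drill in shift 3, deburr in shift 1, tap in shift 1.

6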